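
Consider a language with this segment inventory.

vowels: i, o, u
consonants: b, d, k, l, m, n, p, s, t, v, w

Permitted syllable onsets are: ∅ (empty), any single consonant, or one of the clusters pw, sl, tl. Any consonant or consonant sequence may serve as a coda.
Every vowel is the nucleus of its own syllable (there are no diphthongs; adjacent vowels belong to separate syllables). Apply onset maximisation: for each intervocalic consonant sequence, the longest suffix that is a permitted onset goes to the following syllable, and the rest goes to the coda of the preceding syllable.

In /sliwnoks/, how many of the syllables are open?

0

The vowels are i, o — 2 nuclei, so 2 syllables.
/i…o/ gap (V1→V2): cluster /wn/ — the longest permitted-onset suffix is /n/; onset = /n/, preceding coda = /w/.
Result: sliw.noks.
Classifying each syllable: /sliw/ (closed), /noks/ (closed).
Open syllables: 0.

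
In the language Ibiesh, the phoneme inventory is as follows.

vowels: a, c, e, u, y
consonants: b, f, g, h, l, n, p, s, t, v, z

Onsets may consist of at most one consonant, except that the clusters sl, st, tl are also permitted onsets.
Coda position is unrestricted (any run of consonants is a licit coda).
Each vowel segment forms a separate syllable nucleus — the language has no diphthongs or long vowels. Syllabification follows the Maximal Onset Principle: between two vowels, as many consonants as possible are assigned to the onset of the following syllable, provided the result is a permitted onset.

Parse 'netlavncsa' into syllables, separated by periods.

ne.tlav.nc.sa

The vowels are e, a, c, a — 4 nuclei, so 4 syllables.
/e…a/ gap (V1→V2): cluster /tl/ — /tl/ is itself a permitted onset, so the whole cluster goes right; preceding coda = ∅.
/a…c/ gap (V2→V3): cluster /vn/ — the longest permitted-onset suffix is /n/; onset = /n/, preceding coda = /v/.
/c…a/ gap (V3→V4): /s/ is a single consonant, so it becomes the next onset.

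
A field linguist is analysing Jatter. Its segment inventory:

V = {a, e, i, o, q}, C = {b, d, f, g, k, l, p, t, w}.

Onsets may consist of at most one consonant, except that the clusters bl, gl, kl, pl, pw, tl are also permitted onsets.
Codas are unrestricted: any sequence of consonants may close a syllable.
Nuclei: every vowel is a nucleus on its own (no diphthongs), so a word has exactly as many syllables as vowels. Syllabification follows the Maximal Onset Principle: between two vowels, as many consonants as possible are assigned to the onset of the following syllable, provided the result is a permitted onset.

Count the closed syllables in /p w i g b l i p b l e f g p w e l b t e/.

Vowels present: i, i, e, e, e; each is a nucleus, giving 5 syllables.
/i…i/ gap (V1→V2): cluster /gbl/ — the longest permitted-onset suffix is /bl/; onset = /bl/, preceding coda = /g/.
/i…e/ gap (V2→V3): /pbl/ — longest licit onset from the right is /bl/, leaving /p/ as coda.
/e…e/ gap (V3→V4): /fgpw/ — longest licit onset from the right is /pw/, leaving /fg/ as coda.
/e…e/ gap (V4→V5): /lbt/; trying suffixes from longest down, /t/ is the first permitted one, so coda /lb/ | onset /t/.
So the parse is pwig.blip.blefg.pwelb.te.
Classifying each syllable: /pwig/ (closed), /blip/ (closed), /blefg/ (closed), /pwelb/ (closed), /te/ (open).
Closed syllables: 4.

4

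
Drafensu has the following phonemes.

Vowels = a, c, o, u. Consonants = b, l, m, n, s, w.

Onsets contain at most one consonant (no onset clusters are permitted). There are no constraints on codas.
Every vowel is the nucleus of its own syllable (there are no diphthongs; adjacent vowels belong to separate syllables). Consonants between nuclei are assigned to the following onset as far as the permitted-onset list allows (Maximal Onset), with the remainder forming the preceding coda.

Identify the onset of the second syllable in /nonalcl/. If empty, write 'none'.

n

The vowels are o, a, c — 3 nuclei, so 3 syllables.
/o…a/ gap (V1→V2): just /n/ — single C goes to the following onset.
/a…c/ gap (V2→V3): /l/ is a single consonant, so it becomes the next onset.
So the parse is no.na.lcl.
Syllable 2 is /na/: onset /n/, nucleus /a/, coda ∅.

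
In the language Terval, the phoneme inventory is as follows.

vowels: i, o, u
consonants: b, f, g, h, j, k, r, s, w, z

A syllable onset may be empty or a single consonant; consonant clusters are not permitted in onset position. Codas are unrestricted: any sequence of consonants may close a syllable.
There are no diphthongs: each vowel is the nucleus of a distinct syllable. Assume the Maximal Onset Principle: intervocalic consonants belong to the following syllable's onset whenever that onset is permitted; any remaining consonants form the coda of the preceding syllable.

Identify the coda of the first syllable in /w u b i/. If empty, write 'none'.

none

The vowels are u, i — 2 nuclei, so 2 syllables.
V1 /u/ – V2 /i/: /b/ is a single consonant, so it becomes the next onset.
So the parse is wu.bi.
Syllable 1 is /wu/: onset /w/, nucleus /u/, coda ∅.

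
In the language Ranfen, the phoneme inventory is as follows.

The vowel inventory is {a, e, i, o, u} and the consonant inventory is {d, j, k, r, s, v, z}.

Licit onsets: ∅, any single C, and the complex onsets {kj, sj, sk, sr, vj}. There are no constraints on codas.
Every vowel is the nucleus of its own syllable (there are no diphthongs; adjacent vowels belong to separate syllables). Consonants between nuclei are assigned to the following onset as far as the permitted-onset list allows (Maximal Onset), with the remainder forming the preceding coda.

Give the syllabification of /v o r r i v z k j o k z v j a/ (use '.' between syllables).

Nuclei (vowels): o, i, o, a → 4 syllables.
V1 /o/ – V2 /i/: /rr/; trying suffixes from longest down, /r/ is the first permitted one, so coda /r/ | onset /r/.
V2 /i/ – V3 /o/: /vzkj/ splits as /vz/ + /kj/ (/kj/ is the longest suffix that is a licit onset).
V3 /o/ – V4 /a/: /kzvj/ splits as /kz/ + /vj/ (/vj/ is the longest suffix that is a licit onset).

vor.rivz.kjokz.vja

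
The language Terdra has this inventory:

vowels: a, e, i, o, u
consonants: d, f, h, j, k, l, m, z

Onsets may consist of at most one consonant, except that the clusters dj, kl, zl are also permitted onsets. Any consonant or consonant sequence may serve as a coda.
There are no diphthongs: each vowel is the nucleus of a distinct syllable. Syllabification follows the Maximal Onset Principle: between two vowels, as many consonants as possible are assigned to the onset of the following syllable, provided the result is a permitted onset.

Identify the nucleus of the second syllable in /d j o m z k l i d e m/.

The vowels are o, i, e — 3 nuclei, so 3 syllables.
The second nucleus (vowel 2 from the left) is /i/.

i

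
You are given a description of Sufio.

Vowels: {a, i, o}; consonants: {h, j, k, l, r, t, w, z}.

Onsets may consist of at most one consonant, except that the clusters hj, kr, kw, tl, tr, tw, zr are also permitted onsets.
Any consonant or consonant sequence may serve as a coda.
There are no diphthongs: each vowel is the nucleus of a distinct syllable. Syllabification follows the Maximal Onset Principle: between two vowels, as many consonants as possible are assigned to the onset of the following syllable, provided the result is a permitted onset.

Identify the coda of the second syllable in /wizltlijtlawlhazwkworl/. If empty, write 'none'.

j

Nuclei (vowels): i, i, a, a, o → 5 syllables.
/i…i/ gap (V1→V2): /zltl/ splits as /zl/ + /tl/ (/tl/ is the longest suffix that is a licit onset).
/i…a/ gap (V2→V3): /jtl/ — longest licit onset from the right is /tl/, leaving /j/ as coda.
/a…a/ gap (V3→V4): /wlh/ — longest licit onset from the right is /h/, leaving /wl/ as coda.
/a…o/ gap (V4→V5): /zwkw/ splits as /zw/ + /kw/ (/kw/ is the longest suffix that is a licit onset).
So the parse is wizl.tlij.tlawl.hazw.kworl.
Syllable 2 is /tlij/: onset /tl/, nucleus /i/, coda /j/.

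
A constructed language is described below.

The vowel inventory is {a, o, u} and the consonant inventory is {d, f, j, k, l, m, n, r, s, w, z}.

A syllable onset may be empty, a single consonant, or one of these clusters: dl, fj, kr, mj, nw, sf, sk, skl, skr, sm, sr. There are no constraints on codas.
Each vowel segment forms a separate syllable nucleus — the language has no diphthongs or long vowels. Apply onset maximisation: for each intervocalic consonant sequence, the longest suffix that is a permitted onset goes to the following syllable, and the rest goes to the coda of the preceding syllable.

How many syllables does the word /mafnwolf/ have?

2

The vowels are a, o — 2 nuclei, so 2 syllables.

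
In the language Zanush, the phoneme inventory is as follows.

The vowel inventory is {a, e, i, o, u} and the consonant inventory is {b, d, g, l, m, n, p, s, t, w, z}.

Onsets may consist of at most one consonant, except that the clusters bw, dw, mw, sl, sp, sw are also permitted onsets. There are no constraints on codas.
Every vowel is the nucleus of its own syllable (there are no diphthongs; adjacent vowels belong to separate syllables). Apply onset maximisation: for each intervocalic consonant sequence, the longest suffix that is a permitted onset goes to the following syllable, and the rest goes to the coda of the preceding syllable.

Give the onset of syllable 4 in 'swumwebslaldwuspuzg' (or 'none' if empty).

Nuclei (vowels): u, e, a, u, u → 5 syllables.
V1 /u/ – V2 /e/: /mw/ — entire cluster is a permitted onset → onset /mw/, coda ∅.
V2 /e/ – V3 /a/: cluster /bsl/ — the longest permitted-onset suffix is /sl/; onset = /sl/, preceding coda = /b/.
V3 /a/ – V4 /u/: /ldw/ splits as /l/ + /dw/ (/dw/ is the longest suffix that is a licit onset).
V4 /u/ – V5 /u/: cluster /sp/ — /sp/ is itself a permitted onset, so the whole cluster goes right; preceding coda = ∅.
Syllabification: swu.mweb.slal.dwu.spuzg.
Syllable 4 is /dwu/: onset /dw/, nucleus /u/, coda ∅.

dw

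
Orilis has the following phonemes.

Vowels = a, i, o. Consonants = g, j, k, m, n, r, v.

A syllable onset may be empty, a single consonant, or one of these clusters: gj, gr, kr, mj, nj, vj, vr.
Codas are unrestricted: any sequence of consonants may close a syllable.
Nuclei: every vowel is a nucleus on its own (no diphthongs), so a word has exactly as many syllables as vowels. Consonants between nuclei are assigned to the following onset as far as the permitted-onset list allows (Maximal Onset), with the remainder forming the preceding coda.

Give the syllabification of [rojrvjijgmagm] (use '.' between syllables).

Vowels present: o, i, a; each is a nucleus, giving 3 syllables.
σ1/σ2 boundary: /jrvj/; trying suffixes from longest down, /vj/ is the first permitted one, so coda /jr/ | onset /vj/.
σ2/σ3 boundary: cluster /jgm/ — the longest permitted-onset suffix is /m/; onset = /m/, preceding coda = /jg/.

rojr.vjijg.magm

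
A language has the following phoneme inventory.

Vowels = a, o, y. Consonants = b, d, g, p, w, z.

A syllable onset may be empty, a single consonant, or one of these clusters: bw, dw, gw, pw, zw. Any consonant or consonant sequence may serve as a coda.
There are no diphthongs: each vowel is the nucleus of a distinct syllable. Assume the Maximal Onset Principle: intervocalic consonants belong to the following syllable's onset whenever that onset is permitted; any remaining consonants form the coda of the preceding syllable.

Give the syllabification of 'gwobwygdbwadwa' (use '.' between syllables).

Vowels present: o, y, a, a; each is a nucleus, giving 4 syllables.
V1 /o/ – V2 /y/: /bw/ is a licit onset in full, so it all attaches to the next syllable.
V2 /y/ – V3 /a/: /gdbw/ splits as /gd/ + /bw/ (/bw/ is the longest suffix that is a licit onset).
V3 /a/ – V4 /a/: cluster /dw/ — /dw/ is itself a permitted onset, so the whole cluster goes right; preceding coda = ∅.

gwo.bwygd.bwa.dwa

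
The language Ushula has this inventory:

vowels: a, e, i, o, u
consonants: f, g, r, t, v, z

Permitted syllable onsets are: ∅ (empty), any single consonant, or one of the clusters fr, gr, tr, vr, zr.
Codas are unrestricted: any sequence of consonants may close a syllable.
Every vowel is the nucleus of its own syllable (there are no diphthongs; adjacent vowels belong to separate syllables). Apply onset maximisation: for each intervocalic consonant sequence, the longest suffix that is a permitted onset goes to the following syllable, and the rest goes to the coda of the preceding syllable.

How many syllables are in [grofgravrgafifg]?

4

Vowels present: o, a, a, i; each is a nucleus, giving 4 syllables.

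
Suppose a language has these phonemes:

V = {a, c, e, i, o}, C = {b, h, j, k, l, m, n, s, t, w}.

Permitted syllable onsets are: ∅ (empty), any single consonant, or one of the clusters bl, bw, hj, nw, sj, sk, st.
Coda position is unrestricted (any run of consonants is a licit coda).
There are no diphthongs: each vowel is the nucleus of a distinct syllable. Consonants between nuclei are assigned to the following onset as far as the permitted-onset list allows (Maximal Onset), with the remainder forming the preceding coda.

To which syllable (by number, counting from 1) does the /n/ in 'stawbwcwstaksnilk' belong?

4

The vowels are a, c, a, i — 4 nuclei, so 4 syllables.
Between /a/ (V1) and /c/ (V2): cluster /wbw/ — the longest permitted-onset suffix is /bw/; onset = /bw/, preceding coda = /w/.
Between /c/ (V2) and /a/ (V3): /wst/ — longest licit onset from the right is /st/, leaving /w/ as coda.
Between /a/ (V3) and /i/ (V4): /ksn/; trying suffixes from longest down, /n/ is the first permitted one, so coda /ks/ | onset /n/.
So the parse is staw.bwcw.staks.nilk.
The /n/ is in the onset of syllable 4 (/nilk/).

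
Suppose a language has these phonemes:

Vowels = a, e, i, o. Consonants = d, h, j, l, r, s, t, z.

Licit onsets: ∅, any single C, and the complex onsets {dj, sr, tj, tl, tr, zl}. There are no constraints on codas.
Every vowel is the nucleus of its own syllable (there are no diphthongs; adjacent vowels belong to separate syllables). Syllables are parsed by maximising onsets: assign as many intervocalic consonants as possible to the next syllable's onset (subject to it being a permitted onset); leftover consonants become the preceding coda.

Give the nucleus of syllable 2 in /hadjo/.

o

Nuclei (vowels): a, o → 2 syllables.
The second nucleus (vowel 2 from the left) is /o/.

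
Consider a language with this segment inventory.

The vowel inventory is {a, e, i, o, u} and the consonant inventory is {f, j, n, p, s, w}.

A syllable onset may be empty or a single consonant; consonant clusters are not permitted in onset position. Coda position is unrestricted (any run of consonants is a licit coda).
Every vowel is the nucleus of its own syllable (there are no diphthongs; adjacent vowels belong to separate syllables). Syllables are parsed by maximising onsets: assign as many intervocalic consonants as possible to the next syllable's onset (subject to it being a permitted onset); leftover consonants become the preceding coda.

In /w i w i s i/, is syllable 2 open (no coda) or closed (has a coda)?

Nuclei (vowels): i, i, i → 3 syllables.
/i…i/ gap (V1→V2): just /w/ — single C goes to the following onset.
/i…i/ gap (V2→V3): just /s/ — single C goes to the following onset.
So the parse is wi.wi.si.
Syllable 2 is /wi/; it ends in its nucleus with no coda, so it is open.

open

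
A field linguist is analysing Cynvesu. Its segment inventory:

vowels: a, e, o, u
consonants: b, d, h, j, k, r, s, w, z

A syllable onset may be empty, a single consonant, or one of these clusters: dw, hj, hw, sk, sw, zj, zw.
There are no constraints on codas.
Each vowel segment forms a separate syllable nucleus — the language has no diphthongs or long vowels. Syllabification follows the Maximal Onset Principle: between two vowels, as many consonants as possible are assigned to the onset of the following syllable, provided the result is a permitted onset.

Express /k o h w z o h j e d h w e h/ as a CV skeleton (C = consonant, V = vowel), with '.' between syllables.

The vowels are o, o, e, e — 4 nuclei, so 4 syllables.
σ1/σ2 boundary: /hwz/ — longest licit onset from the right is /z/, leaving /hw/ as coda.
σ2/σ3 boundary: /hj/ — entire cluster is a permitted onset → onset /hj/, coda ∅.
σ3/σ4 boundary: /dhw/ — longest licit onset from the right is /hw/, leaving /d/ as coda.
Putting it together: kohw.zo.hjed.hweh.
Mapping each syllable to C/V: /kohw/ → CVCC, /zo/ → CV, /hjed/ → CCVC, /hweh/ → CCVC.

CVCC.CV.CCVC.CCVC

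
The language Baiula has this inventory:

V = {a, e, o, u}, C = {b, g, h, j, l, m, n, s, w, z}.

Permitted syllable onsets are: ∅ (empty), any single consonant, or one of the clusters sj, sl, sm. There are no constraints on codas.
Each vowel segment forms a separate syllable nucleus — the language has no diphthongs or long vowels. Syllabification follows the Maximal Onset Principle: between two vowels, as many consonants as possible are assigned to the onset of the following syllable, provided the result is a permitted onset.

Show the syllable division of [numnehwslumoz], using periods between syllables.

The vowels are u, e, u, o — 4 nuclei, so 4 syllables.
/u…e/ gap (V1→V2): cluster /mn/ — the longest permitted-onset suffix is /n/; onset = /n/, preceding coda = /m/.
/e…u/ gap (V2→V3): /hwsl/ splits as /hw/ + /sl/ (/sl/ is the longest suffix that is a licit onset).
/u…o/ gap (V3→V4): /m/ is a single consonant, so it becomes the next onset.

num.nehw.slu.moz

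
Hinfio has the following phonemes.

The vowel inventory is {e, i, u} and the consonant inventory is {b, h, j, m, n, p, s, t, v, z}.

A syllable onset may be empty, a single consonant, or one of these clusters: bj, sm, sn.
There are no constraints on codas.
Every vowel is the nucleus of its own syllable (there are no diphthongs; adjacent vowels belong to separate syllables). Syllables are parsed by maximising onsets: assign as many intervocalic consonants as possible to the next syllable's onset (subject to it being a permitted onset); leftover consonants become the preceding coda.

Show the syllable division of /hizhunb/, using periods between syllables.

hiz.hunb

Nuclei (vowels): i, u → 2 syllables.
Between /i/ (V1) and /u/ (V2): /zh/; trying suffixes from longest down, /h/ is the first permitted one, so coda /z/ | onset /h/.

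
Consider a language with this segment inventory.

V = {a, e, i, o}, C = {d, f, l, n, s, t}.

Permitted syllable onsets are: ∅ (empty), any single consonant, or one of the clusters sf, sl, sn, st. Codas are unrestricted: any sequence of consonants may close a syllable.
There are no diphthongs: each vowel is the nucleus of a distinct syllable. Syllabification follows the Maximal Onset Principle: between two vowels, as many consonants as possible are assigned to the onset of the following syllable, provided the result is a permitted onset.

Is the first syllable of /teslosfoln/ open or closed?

open

The vowels are e, o, o — 3 nuclei, so 3 syllables.
σ1/σ2 boundary: /sl/ — entire cluster is a permitted onset → onset /sl/, coda ∅.
σ2/σ3 boundary: /sf/ is a licit onset in full, so it all attaches to the next syllable.
Syllabification: te.slo.sfoln.
Syllable 1 is /te/; it ends in its nucleus with no coda, so it is open.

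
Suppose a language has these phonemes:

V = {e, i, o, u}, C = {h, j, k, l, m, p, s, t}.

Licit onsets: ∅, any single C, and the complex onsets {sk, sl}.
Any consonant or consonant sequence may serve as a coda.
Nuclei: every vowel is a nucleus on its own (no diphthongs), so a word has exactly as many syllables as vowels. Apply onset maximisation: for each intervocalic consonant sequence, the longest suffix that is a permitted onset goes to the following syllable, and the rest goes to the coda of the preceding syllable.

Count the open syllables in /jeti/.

The vowels are e, i — 2 nuclei, so 2 syllables.
σ1/σ2 boundary: /t/ → onset of the next syllable (single consonants are always licit onsets).
Putting it together: je.ti.
Classifying each syllable: /je/ (open), /ti/ (open).
Open syllables: 2.

2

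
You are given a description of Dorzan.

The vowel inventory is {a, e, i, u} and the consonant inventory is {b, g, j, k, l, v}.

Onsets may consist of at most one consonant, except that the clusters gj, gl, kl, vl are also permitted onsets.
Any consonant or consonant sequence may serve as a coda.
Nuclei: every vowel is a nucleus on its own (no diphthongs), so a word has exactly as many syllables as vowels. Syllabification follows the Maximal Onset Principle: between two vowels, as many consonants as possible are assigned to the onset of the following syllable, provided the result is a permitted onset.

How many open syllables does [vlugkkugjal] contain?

1

Vowels present: u, u, a; each is a nucleus, giving 3 syllables.
V1 /u/ – V2 /u/: cluster /gkk/ — the longest permitted-onset suffix is /k/; onset = /k/, preceding coda = /gk/.
V2 /u/ – V3 /a/: cluster /gj/ — /gj/ is itself a permitted onset, so the whole cluster goes right; preceding coda = ∅.
Syllabification: vlugk.ku.gjal.
Classifying each syllable: /vlugk/ (closed), /ku/ (open), /gjal/ (closed).
Open syllables: 1.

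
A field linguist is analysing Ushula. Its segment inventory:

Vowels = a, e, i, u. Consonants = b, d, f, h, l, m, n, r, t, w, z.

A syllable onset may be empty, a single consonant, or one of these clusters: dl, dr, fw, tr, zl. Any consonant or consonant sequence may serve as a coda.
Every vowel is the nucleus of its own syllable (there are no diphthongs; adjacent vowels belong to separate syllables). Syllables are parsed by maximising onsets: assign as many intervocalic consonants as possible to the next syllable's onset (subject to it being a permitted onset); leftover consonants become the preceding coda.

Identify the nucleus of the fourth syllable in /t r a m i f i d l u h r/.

u

Vowels present: a, i, i, u; each is a nucleus, giving 4 syllables.
The fourth nucleus (vowel 4 from the left) is /u/.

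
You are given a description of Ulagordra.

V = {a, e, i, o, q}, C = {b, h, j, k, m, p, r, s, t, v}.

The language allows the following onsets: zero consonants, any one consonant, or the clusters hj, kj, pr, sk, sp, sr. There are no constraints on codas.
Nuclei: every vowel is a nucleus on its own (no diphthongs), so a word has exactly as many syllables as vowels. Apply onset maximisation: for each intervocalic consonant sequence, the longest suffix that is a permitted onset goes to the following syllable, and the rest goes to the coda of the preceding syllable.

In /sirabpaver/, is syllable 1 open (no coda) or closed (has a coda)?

Vowels present: i, a, a, e; each is a nucleus, giving 4 syllables.
σ1/σ2 boundary: /r/ is a single consonant, so it becomes the next onset.
σ2/σ3 boundary: /bp/ splits as /b/ + /p/ (/p/ is the longest suffix that is a licit onset).
σ3/σ4 boundary: just /v/ — single C goes to the following onset.
Result: si.rab.pa.ver.
Syllable 1 is /si/; it ends in its nucleus with no coda, so it is open.

open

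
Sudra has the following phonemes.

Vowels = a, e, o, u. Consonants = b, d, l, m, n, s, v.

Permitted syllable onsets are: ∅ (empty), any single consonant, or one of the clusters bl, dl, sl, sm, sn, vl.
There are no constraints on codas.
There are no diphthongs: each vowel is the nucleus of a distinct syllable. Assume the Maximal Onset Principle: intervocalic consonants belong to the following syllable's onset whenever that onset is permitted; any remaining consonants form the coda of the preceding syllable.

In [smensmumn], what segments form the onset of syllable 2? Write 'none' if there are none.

Nuclei (vowels): e, u → 2 syllables.
V1 /e/ – V2 /u/: /nsm/ — longest licit onset from the right is /sm/, leaving /n/ as coda.
Result: smen.smumn.
Syllable 2 is /smumn/: onset /sm/, nucleus /u/, coda /mn/.

sm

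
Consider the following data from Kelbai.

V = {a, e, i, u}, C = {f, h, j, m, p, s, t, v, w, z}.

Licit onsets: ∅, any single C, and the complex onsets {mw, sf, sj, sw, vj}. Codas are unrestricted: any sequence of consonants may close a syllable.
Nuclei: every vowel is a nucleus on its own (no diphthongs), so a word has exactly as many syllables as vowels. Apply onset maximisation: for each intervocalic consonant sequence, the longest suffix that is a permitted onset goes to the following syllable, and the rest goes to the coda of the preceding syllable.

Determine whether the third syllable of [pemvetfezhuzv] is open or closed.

Vowels present: e, e, e, u; each is a nucleus, giving 4 syllables.
Between /e/ (V1) and /e/ (V2): /mv/; trying suffixes from longest down, /v/ is the first permitted one, so coda /m/ | onset /v/.
Between /e/ (V2) and /e/ (V3): /tf/ splits as /t/ + /f/ (/f/ is the longest suffix that is a licit onset).
Between /e/ (V3) and /u/ (V4): /zh/ — longest licit onset from the right is /h/, leaving /z/ as coda.
So the parse is pem.vet.fez.huzv.
Syllable 3 is /fez/ with coda /z/, so it is closed.

closed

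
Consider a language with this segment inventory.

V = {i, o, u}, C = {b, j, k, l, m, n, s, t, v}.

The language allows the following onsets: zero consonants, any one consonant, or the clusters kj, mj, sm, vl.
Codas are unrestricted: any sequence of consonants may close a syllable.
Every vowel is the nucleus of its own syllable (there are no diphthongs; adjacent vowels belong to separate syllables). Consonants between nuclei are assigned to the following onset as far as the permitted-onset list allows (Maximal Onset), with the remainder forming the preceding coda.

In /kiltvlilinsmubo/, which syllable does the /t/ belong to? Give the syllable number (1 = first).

The vowels are i, i, i, u, o — 5 nuclei, so 5 syllables.
/i…i/ gap (V1→V2): /ltvl/ splits as /lt/ + /vl/ (/vl/ is the longest suffix that is a licit onset).
/i…i/ gap (V2→V3): /l/ → onset of the next syllable (single consonants are always licit onsets).
/i…u/ gap (V3→V4): /nsm/; trying suffixes from longest down, /sm/ is the first permitted one, so coda /n/ | onset /sm/.
/u…o/ gap (V4→V5): /b/ is a single consonant, so it becomes the next onset.
Putting it together: kilt.vli.lin.smu.bo.
The /t/ is in the coda of syllable 1 (/kilt/).

1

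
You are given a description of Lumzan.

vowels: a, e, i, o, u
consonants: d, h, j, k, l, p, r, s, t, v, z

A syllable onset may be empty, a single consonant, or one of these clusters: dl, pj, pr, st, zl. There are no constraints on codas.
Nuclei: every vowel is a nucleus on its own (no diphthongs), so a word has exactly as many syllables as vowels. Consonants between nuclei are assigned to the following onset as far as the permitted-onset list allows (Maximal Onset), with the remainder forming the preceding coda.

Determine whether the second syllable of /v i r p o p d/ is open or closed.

closed

Nuclei (vowels): i, o → 2 syllables.
Between /i/ (V1) and /o/ (V2): cluster /rp/ — the longest permitted-onset suffix is /p/; onset = /p/, preceding coda = /r/.
Syllabification: vir.popd.
Syllable 2 is /popd/ with coda /pd/, so it is closed.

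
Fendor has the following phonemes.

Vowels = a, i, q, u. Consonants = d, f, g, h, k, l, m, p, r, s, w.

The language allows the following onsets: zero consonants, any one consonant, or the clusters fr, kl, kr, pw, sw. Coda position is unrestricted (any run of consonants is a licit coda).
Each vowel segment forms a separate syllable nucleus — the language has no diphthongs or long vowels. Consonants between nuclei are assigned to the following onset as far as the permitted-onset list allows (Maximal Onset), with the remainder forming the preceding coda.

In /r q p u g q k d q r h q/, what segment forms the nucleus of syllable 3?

Vowels present: q, u, q, q, q; each is a nucleus, giving 5 syllables.
The third nucleus (vowel 3 from the left) is /q/.

q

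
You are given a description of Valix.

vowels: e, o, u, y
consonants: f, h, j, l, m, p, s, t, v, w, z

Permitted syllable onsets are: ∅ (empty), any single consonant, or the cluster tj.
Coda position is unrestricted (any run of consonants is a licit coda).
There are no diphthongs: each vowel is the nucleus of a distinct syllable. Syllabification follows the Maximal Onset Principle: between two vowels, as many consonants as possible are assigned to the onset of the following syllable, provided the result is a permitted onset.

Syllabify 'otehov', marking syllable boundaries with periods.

o.te.hov

Vowels present: o, e, o; each is a nucleus, giving 3 syllables.
V1 /o/ – V2 /e/: just /t/ — single C goes to the following onset.
V2 /e/ – V3 /o/: /h/ is a single consonant, so it becomes the next onset.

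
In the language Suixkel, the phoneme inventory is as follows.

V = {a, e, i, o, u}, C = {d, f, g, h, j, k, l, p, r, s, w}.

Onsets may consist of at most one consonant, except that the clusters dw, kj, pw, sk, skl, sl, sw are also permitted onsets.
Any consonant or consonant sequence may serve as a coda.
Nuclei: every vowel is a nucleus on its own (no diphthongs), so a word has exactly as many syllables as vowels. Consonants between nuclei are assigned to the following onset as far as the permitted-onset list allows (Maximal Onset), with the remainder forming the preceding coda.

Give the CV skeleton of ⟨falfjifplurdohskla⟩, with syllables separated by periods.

CVCC.CVCC.CVC.CVC.CCCV

Nuclei (vowels): a, i, u, o, a → 5 syllables.
V1 /a/ – V2 /i/: cluster /lfj/ — the longest permitted-onset suffix is /j/; onset = /j/, preceding coda = /lf/.
V2 /i/ – V3 /u/: /fpl/; trying suffixes from longest down, /l/ is the first permitted one, so coda /fp/ | onset /l/.
V3 /u/ – V4 /o/: /rd/ splits as /r/ + /d/ (/d/ is the longest suffix that is a licit onset).
V4 /o/ – V5 /a/: /hskl/ — longest licit onset from the right is /skl/, leaving /h/ as coda.
Syllabification: falf.jifp.lur.doh.skla.
Mapping each syllable to C/V: /falf/ → CVCC, /jifp/ → CVCC, /lur/ → CVC, /doh/ → CVC, /skla/ → CCCV.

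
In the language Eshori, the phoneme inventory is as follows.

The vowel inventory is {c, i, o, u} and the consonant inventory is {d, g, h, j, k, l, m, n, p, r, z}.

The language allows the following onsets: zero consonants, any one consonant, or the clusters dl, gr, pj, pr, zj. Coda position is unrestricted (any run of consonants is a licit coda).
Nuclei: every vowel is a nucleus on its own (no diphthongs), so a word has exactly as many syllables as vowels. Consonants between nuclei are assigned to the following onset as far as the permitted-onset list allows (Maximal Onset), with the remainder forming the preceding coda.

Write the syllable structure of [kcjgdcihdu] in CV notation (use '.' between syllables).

CVCC.CV.VC.CV

Nuclei (vowels): c, c, i, u → 4 syllables.
/c…c/ gap (V1→V2): /jgd/ — longest licit onset from the right is /d/, leaving /jg/ as coda.
/c…i/ gap (V2→V3): nothing intervenes; syllable break is V.V.
/i…u/ gap (V3→V4): /hd/ — longest licit onset from the right is /d/, leaving /h/ as coda.
Putting it together: kcjg.dc.ih.du.
Mapping each syllable to C/V: /kcjg/ → CVCC, /dc/ → CV, /ih/ → VC, /du/ → CV.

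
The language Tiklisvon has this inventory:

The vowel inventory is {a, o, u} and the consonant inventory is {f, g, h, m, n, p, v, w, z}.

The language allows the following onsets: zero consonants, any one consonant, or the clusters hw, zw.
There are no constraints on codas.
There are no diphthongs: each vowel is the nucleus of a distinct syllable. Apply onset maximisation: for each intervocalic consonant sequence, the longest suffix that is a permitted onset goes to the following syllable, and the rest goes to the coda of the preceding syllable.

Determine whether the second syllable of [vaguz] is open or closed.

closed

Nuclei (vowels): a, u → 2 syllables.
σ1/σ2 boundary: just /g/ — single C goes to the following onset.
So the parse is va.guz.
Syllable 2 is /guz/ with coda /z/, so it is closed.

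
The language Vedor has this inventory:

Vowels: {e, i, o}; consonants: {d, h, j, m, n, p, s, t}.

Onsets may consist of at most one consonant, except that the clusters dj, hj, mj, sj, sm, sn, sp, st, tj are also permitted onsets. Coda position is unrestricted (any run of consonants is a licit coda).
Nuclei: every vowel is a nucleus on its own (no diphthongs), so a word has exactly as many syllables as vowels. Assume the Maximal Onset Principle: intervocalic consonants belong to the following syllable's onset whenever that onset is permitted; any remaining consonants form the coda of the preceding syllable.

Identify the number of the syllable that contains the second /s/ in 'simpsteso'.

2

Vowels present: i, e, o; each is a nucleus, giving 3 syllables.
/i…e/ gap (V1→V2): /mpst/ splits as /mp/ + /st/ (/st/ is the longest suffix that is a licit onset).
/e…o/ gap (V2→V3): /s/ → onset of the next syllable (single consonants are always licit onsets).
Putting it together: simp.ste.so.
The second /s/ is in the onset of syllable 2 (/ste/).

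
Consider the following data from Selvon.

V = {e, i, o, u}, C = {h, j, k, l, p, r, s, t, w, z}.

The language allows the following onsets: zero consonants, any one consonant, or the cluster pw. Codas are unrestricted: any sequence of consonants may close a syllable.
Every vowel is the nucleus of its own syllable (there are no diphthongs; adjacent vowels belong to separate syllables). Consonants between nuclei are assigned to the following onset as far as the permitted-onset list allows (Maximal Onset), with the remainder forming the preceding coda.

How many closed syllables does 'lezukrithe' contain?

The vowels are e, u, i, e — 4 nuclei, so 4 syllables.
V1 /e/ – V2 /u/: /z/ is a single consonant, so it becomes the next onset.
V2 /u/ – V3 /i/: cluster /kr/ — the longest permitted-onset suffix is /r/; onset = /r/, preceding coda = /k/.
V3 /i/ – V4 /e/: /th/ — longest licit onset from the right is /h/, leaving /t/ as coda.
Syllabification: le.zuk.rit.he.
Classifying each syllable: /le/ (open), /zuk/ (closed), /rit/ (closed), /he/ (open).
Closed syllables: 2.

2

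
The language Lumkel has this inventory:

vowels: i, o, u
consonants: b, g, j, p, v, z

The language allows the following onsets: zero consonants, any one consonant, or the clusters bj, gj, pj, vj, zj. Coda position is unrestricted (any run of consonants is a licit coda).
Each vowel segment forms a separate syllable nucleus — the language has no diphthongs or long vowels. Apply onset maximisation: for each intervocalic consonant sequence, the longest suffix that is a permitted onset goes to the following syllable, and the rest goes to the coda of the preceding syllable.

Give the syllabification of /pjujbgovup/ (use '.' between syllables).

pjujb.go.vup

The vowels are u, o, u — 3 nuclei, so 3 syllables.
/u…o/ gap (V1→V2): /jbg/ splits as /jb/ + /g/ (/g/ is the longest suffix that is a licit onset).
/o…u/ gap (V2→V3): /v/ → onset of the next syllable (single consonants are always licit onsets).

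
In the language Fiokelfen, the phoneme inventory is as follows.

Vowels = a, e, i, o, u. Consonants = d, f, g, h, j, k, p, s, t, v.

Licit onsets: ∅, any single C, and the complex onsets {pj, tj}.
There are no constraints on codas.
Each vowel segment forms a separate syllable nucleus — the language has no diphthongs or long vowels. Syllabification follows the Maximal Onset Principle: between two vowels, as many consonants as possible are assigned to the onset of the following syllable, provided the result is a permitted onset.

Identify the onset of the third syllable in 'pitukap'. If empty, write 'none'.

k

Vowels present: i, u, a; each is a nucleus, giving 3 syllables.
σ1/σ2 boundary: /t/ is a single consonant, so it becomes the next onset.
σ2/σ3 boundary: just /k/ — single C goes to the following onset.
So the parse is pi.tu.kap.
Syllable 3 is /kap/: onset /k/, nucleus /a/, coda /p/.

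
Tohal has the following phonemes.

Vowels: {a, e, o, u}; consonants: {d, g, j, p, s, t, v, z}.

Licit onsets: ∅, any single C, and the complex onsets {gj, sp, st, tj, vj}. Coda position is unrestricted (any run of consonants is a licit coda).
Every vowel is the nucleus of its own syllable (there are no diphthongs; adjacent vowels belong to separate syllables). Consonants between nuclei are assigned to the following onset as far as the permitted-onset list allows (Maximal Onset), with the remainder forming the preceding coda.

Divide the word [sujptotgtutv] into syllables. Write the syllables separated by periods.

sujp.totg.tutv

Nuclei (vowels): u, o, u → 3 syllables.
σ1/σ2 boundary: /jpt/; trying suffixes from longest down, /t/ is the first permitted one, so coda /jp/ | onset /t/.
σ2/σ3 boundary: /tgt/ — longest licit onset from the right is /t/, leaving /tg/ as coda.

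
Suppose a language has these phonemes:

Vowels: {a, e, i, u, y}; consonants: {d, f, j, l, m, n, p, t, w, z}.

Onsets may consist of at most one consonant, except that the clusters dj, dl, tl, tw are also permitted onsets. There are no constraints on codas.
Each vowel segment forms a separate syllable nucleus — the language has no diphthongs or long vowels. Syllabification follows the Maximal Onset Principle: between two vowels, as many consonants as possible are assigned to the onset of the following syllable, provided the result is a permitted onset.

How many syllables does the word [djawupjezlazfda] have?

5

The vowels are a, u, e, a, a — 5 nuclei, so 5 syllables.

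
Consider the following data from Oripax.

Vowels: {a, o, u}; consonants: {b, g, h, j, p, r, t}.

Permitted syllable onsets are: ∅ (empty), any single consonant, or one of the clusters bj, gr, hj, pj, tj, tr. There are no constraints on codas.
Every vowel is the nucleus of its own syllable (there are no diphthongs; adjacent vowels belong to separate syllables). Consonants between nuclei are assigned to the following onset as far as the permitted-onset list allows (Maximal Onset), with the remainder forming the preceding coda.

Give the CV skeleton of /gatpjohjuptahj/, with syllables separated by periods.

The vowels are a, o, u, a — 4 nuclei, so 4 syllables.
/a…o/ gap (V1→V2): /tpj/ splits as /t/ + /pj/ (/pj/ is the longest suffix that is a licit onset).
/o…u/ gap (V2→V3): /hj/ — entire cluster is a permitted onset → onset /hj/, coda ∅.
/u…a/ gap (V3→V4): cluster /pt/ — the longest permitted-onset suffix is /t/; onset = /t/, preceding coda = /p/.
Syllabification: gat.pjo.hjup.tahj.
Mapping each syllable to C/V: /gat/ → CVC, /pjo/ → CCV, /hjup/ → CCVC, /tahj/ → CVCC.

CVC.CCV.CCVC.CVCC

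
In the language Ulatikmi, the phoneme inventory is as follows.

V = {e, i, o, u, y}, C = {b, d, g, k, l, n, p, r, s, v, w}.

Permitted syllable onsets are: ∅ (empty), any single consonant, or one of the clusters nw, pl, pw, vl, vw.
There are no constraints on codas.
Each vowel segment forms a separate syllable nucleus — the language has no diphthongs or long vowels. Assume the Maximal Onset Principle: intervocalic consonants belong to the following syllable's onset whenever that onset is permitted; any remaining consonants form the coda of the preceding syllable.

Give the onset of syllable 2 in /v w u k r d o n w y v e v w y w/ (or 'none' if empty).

d

The vowels are u, o, y, e, y — 5 nuclei, so 5 syllables.
Between /u/ (V1) and /o/ (V2): /krd/ — longest licit onset from the right is /d/, leaving /kr/ as coda.
Between /o/ (V2) and /y/ (V3): cluster /nw/ — /nw/ is itself a permitted onset, so the whole cluster goes right; preceding coda = ∅.
Between /y/ (V3) and /e/ (V4): /v/ → onset of the next syllable (single consonants are always licit onsets).
Between /e/ (V4) and /y/ (V5): cluster /vw/ — /vw/ is itself a permitted onset, so the whole cluster goes right; preceding coda = ∅.
Result: vwukr.do.nwy.ve.vwyw.
Syllable 2 is /do/: onset /d/, nucleus /o/, coda ∅.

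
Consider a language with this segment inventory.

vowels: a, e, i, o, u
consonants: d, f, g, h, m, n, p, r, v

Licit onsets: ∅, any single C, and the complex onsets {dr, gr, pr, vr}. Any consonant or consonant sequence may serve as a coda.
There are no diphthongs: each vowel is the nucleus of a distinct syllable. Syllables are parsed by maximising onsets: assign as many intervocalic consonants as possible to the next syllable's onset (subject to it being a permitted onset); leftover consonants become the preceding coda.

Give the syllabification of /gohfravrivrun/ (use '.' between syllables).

The vowels are o, a, i, u — 4 nuclei, so 4 syllables.
/o…a/ gap (V1→V2): /hfr/; trying suffixes from longest down, /r/ is the first permitted one, so coda /hf/ | onset /r/.
/a…i/ gap (V2→V3): cluster /vr/ — /vr/ is itself a permitted onset, so the whole cluster goes right; preceding coda = ∅.
/i…u/ gap (V3→V4): /vr/ — entire cluster is a permitted onset → onset /vr/, coda ∅.

gohf.ra.vri.vrun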